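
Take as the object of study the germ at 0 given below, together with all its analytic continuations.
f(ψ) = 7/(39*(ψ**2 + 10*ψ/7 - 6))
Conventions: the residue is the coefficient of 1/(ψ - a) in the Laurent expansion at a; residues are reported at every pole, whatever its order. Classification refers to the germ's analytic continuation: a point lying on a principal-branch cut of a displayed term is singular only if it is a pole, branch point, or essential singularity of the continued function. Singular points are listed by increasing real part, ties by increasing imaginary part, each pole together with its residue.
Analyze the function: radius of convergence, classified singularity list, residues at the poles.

Denominator factor (ψ**2 + 10*ψ/7 - 6): discriminant 1276/49, real irrational roots -5/7 + (1/7)*sqrt(319) and -5/7 - (1/7)*sqrt(319); poles of order 1, moduli -5/7 + (1/7)*sqrt(319) and 5/7 + (1/7)*sqrt(319).
The radius of convergence is the smallest modulus among the singular points: -5/7 + (1/7)*sqrt(319).
The factor ψ**2 + 10*ψ/7 - 6 splits as (ψ - a)(ψ - a') with a = -5/7 - (1/7)*sqrt(319), a' = -5/7 + (1/7)*sqrt(319). At the order-1 pole a set g(ψ) = (ψ - a)*f(ψ) = [7/39] / (ψ - a').
Simple pole: residue = g(a) at a = -5/7 - (1/7)*sqrt(319), which is -(49/24882)*sqrt(319).
The factor ψ**2 + 10*ψ/7 - 6 splits as (ψ - a)(ψ - a') with a = -5/7 + (1/7)*sqrt(319), a' = -5/7 - (1/7)*sqrt(319). At the order-1 pole a set g(ψ) = (ψ - a)*f(ψ) = [7/39] / (ψ - a').
Simple pole: residue = g(a) at a = -5/7 + (1/7)*sqrt(319), which is (49/24882)*sqrt(319).
List the singular points by increasing real part (a conjugate pair: the negative imaginary part first).

Radius of convergence at 0: -5/7 + (1/7)*sqrt(319).
At -5/7 - (1/7)*sqrt(319): a pole of order 1; residue -(49/24882)*sqrt(319).
At -5/7 + (1/7)*sqrt(319): a pole of order 1; residue (49/24882)*sqrt(319).


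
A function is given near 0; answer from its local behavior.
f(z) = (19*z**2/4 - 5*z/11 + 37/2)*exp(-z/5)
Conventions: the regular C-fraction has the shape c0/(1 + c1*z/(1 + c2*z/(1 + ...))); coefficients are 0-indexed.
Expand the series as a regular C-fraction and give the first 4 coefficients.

The regular C-fraction coefficients are [37/2, 457/2035, 957613/929995, -8519672392/6564437115].

Taylor coefficients (expand at 0): a_0 = 37/2, a_1 = -457/110, a_2 = 1433/275, a_3 = -4058/4125.
c0 = a_0 = 37/2. Peel one level at a time: if S = 1 + c*z/S' with S'(0) = 1, then c is the z-coefficient of S and S' = c*z/(S - 1).
S_1 = c0/f = 1 + (457/2035)*z + (-957613/4141225)*z^2 + ...; c1 = 457/2035.
S_2 = c1*z/(S_1 - 1) = 1 + (957613/929995)*z + (20932856/15663675)*z^2 + ...; c2 = 957613/929995.
S_3 = c2*z/(S_2 - 1) = 1 + (-8519672392/6564437115)*z + ...; c3 = -8519672392/6564437115.


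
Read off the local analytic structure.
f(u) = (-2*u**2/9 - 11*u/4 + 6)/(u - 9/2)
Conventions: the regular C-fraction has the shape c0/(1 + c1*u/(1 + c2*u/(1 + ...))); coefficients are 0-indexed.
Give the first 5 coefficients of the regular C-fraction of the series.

Taylor coefficients (expand at 0): a_0 = -4/3, a_1 = 17/54, a_2 = 29/243, a_3 = 58/2187, a_4 = 116/19683.
c0 = a_0 = -4/3. Peel one level at a time: if S = 1 + c*u/S' with S'(0) = 1, then c is the u-coefficient of S and S' = c*u/(S - 1).
S_1 = c0/f = 1 + (17/72)*u + (251/1728)*u^2 + ...; c1 = 17/72.
S_2 = c1*u/(S_1 - 1) = 1 + (-251/408)*u + (464/7803)*u^2 + ...; c2 = -251/408.
S_3 = c2*u/(S_2 - 1) = 1 + (3712/38403)*u + (-29696/5103081)*u^2 + ...; c3 = 3712/38403.
S_4 = c3*u/(S_3 - 1) = 1 + (136/2259)*u + ...; c4 = 136/2259.

The regular C-fraction coefficients are [-4/3, 17/72, -251/408, 3712/38403, 136/2259].


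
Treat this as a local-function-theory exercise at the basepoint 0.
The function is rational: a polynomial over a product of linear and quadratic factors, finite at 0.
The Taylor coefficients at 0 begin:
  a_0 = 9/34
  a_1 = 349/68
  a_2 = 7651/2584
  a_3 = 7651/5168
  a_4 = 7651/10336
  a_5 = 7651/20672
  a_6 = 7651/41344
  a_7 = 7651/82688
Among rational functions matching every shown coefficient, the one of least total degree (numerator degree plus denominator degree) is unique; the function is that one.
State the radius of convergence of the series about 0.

No rational of total degree below 3 reproduces all 8 coefficients; solving the [2/1] Pade equations on them gives f(z) = (-15*z**2/19 - 10*z - 9/17)/(z - 2), whose expansion matches every shown term.
Denominator factor (z - 2): pole of order 1 at 2, modulus 2.
The radius of convergence is the smallest modulus among the singular points: 2.

The radius of convergence is 2.


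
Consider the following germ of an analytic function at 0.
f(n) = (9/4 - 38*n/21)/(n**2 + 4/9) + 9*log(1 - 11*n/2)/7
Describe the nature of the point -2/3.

The point is a regular point.

Denominator factors: n**2 + 4/9 = 8/9 at n = -2/3 — none vanishes.
Branch term log(1 - n/(2/11)): argument at -2/3 is 14/3, nonzero, so -2/3 is not its branch point (a point on a principal cut is still regular for the continued germ).
So the germ continues analytically to -2/3.


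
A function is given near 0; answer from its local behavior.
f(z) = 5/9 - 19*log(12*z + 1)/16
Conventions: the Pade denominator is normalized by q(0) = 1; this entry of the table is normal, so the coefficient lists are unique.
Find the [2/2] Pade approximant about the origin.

Taylor coefficients needed (expand at 0): a_0 = 5/9, a_1 = -57/4, a_2 = 171/2, a_3 = -684, a_4 = 6156.
Write the denominator as Q(z) = 1 + q1*z + q2*z^2. Requiring Q*f - P = O(z^5) with deg P <= 2 kills the coefficients of z^3..z^4 in Q*f:
  z^3: a_3 + q1*a_2 + q2*a_1 = 0, i.e. -684 + (171/2)*q1 + (-57/4)*q2 = 0.
  z^4: a_4 + q1*a_3 + q2*a_2 = 0, i.e. 6156 + (-684)*q1 + (171/2)*q2 = 0.
Solving this linear system: q1 = 12, q2 = 24.
The numerator is Q*f truncated at degree 2: P0 = a_0 = 5/9; P1 = a_1 + q1*a_0 = -91/12; P2 = a_2 + q1*a_1 + q2*a_0 = -433/6.

The Pade approximant has numerator coefficients [5/9, -91/12, -433/6]; denominator coefficients [1, 12, 24].


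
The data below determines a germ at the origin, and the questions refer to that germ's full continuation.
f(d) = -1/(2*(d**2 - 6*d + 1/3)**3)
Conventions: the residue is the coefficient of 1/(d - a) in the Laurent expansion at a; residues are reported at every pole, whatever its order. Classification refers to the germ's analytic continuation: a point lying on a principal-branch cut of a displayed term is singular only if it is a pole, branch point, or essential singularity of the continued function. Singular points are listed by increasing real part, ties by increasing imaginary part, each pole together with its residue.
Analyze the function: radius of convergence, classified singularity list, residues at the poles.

Radius of convergence at 0: 3 - (1/3)*sqrt(78).
At 3 - (1/3)*sqrt(78): a pole of order 3; residue (27/562432)*sqrt(78).
At 3 + (1/3)*sqrt(78): a pole of order 3; residue -(27/562432)*sqrt(78).

Denominator factor (d**2 - 6*d + 1/3)^3: discriminant 104/3, real irrational roots 3 + (1/3)*sqrt(78) and 3 - (1/3)*sqrt(78); poles of order 3, moduli 3 + (1/3)*sqrt(78) and 3 - (1/3)*sqrt(78).
The radius of convergence is the smallest modulus among the singular points: 3 - (1/3)*sqrt(78).
The factor d**2 - 6*d + 1/3 splits as (d - a)(d - a') with a = 3 - (1/3)*sqrt(78), a' = 3 + (1/3)*sqrt(78). At the order-3 pole a set g(d) = (d - a)^3*f(d) = [-1/2] / (d - a')^3.
Order-3 pole: residue = g''(a)/2; g''(3 - (1/3)*sqrt(78)) = (27/281216)*sqrt(78), so the residue is (27/562432)*sqrt(78).
The factor d**2 - 6*d + 1/3 splits as (d - a)(d - a') with a = 3 + (1/3)*sqrt(78), a' = 3 - (1/3)*sqrt(78). At the order-3 pole a set g(d) = (d - a)^3*f(d) = [-1/2] / (d - a')^3.
Order-3 pole: residue = g''(a)/2; g''(3 + (1/3)*sqrt(78)) = -(27/281216)*sqrt(78), so the residue is -(27/562432)*sqrt(78).
List the singular points by increasing real part (a conjugate pair: the negative imaginary part first).


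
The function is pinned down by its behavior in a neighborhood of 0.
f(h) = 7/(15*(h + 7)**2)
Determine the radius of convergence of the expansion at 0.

The radius of convergence is 7.

Denominator factor (h + 7)^2: pole of order 2 at -7, modulus 7.
The radius of convergence is the smallest modulus among the singular points: 7.


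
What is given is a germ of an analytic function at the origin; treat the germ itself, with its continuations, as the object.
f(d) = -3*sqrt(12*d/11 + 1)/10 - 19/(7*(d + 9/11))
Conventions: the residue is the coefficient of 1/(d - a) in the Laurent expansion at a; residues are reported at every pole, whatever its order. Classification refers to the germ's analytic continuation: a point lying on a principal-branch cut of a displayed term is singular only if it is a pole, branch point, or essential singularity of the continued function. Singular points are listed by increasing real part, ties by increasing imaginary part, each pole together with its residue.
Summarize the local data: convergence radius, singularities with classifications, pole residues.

Radius of convergence at 0: 9/11.
At -11/12: an algebraic (square-root) branch point.
At -9/11: a pole of order 1; residue -19/7.

Denominator factor (d + 9/11): pole of order 1 at -9/11, modulus 9/11.
Branch term (-3/10)*sqrt(1 - d/(-11/12)): its argument vanishes at d = -11/12, a square-root branch point, modulus 11/12.
The radius of convergence is the smallest modulus among the singular points: 9/11.
The branch term is analytic at -9/11 and contributes nothing to the residue; only the rational part matters.
At the order-1 pole -9/11 set g(d) = (d - (-9/11))*(rational part) = -19/7.
Simple pole: residue = g(a) at a = -9/11, which is -19/7.
List the singular points by increasing real part (a conjugate pair: the negative imaginary part first).


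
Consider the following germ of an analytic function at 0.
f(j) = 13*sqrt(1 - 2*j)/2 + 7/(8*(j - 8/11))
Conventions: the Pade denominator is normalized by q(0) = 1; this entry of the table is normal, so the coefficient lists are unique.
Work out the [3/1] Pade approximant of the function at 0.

Taylor coefficients needed (expand at 0): a_0 = 339/64, a_1 = -4175/512, a_2 = -22629/4096, a_3 = -208983/32768, a_4 = -2192317/262144.
Write the denominator as Q(j) = 1 + q1*j. Requiring Q*f - P = O(j^5) with deg P <= 3 kills the coefficients of j^4..j^4 in Q*f:
  j^4: a_4 + q1*a_3 = 0, i.e. -2192317/262144 + (-208983/32768)*q1 = 0.
Solving this linear system: q1 = -2192317/1671864.
The numerator is Q*f truncated at degree 3: P0 = a_0 = 339/64; P1 = a_1 + q1*a_0 = -16830203/1114576; P2 = a_2 + q1*a_1 = 17280653/3343728; P3 = a_3 + q1*a_2 = 1932307/2229152.

The Pade approximant has numerator coefficients [339/64, -16830203/1114576, 17280653/3343728, 1932307/2229152]; denominator coefficients [1, -2192317/1671864].


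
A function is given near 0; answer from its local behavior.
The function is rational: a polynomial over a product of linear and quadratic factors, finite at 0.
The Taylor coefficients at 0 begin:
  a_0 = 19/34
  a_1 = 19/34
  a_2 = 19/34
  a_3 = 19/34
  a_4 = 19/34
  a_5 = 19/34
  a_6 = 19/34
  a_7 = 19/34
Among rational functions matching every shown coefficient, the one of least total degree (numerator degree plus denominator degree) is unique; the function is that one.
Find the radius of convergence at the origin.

The radius of convergence is 1.

No rational of total degree below 1 reproduces all 8 coefficients; solving the [0/1] Pade equations on them gives f(χ) = -19/(34*(χ - 1)), whose expansion matches every shown term.
Denominator factor (χ - 1): pole of order 1 at 1, modulus 1.
The radius of convergence is the smallest modulus among the singular points: 1.


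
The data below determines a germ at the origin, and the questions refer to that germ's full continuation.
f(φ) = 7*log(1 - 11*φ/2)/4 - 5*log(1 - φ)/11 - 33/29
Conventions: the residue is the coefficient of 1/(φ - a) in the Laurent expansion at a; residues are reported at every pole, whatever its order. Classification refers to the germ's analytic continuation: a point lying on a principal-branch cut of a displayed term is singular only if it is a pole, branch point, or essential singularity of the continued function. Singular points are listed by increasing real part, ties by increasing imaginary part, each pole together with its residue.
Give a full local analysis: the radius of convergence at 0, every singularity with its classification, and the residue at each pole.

Branch term (-5/11)*log(1 - φ/(1)): its argument vanishes at φ = 1, a logarithmic branch point, modulus 1.
Branch term (7/4)*log(1 - φ/(2/11)): its argument vanishes at φ = 2/11, a logarithmic branch point, modulus 2/11.
The radius of convergence is the smallest modulus among the singular points: 2/11.
List the singular points by increasing real part (a conjugate pair: the negative imaginary part first).

Radius of convergence at 0: 2/11.
At 2/11: a logarithmic branch point.
At 1: a logarithmic branch point.


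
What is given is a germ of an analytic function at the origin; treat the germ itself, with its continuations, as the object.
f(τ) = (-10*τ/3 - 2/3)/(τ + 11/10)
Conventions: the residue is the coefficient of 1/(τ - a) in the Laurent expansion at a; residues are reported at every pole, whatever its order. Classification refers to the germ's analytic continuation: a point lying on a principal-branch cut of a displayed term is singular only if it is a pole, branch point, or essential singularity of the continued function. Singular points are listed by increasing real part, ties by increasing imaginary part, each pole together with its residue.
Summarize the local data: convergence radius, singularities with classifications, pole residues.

Radius of convergence at 0: 11/10.
At -11/10: a pole of order 1; residue 3.

Denominator factor (τ + 11/10): pole of order 1 at -11/10, modulus 11/10.
The radius of convergence is the smallest modulus among the singular points: 11/10.
At the order-1 pole -11/10 set g(τ) = (τ - (-11/10))*f(τ) = -10*τ/3 - 2/3.
Simple pole: residue = g(a) at a = -11/10, which is 3.


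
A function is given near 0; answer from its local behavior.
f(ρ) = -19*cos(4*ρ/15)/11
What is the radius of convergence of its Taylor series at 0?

The radius of convergence is infinite.

The factor cos(4*ρ/15) is entire and contributes no finite singular point.
The polynomial part has no poles.
No finite singular points: the Taylor series at 0 converges everywhere.


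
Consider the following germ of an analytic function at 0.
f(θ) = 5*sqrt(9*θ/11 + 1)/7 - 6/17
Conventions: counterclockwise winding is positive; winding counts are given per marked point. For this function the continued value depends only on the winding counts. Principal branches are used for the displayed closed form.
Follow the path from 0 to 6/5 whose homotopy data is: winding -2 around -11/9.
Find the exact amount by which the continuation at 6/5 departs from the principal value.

The rational part is single-valued and drops out of the difference; each branch term changes only by its own monodromy.
(5/7)*sqrt(1 - θ/(-11/9)): winding -2 is even, the square root returns to the same sheet, contribution 0.
Summing the contributions at θ = 6/5 gives 0.

Continued minus principal equals 0.


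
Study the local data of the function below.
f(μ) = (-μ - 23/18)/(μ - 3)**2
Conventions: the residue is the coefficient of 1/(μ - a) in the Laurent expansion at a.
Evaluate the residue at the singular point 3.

At the order-2 pole 3 set g(μ) = (μ - (3))^2*f(μ) = -μ - 23/18.
Order-2 pole: residue = g'(a); g'(3) = -1, so the residue is -1.

The residue is -1.


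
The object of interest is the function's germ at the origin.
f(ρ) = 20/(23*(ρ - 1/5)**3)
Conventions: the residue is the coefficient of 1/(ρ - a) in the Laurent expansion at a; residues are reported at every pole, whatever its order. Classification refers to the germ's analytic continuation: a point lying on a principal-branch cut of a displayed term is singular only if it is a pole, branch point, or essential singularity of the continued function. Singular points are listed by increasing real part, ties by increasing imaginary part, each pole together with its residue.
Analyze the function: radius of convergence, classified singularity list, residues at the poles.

Denominator factor (ρ - 1/5)^3: pole of order 3 at 1/5, modulus 1/5.
The radius of convergence is the smallest modulus among the singular points: 1/5.
At the order-3 pole 1/5 set g(ρ) = (ρ - (1/5))^3*f(ρ) = 20/23.
Order-3 pole: residue = g''(a)/2; g''(1/5) = 0, so the residue is 0.

Radius of convergence at 0: 1/5.
At 1/5: a pole of order 3; residue 0.


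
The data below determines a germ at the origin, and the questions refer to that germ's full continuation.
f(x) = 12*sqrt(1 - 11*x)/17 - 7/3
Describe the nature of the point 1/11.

The point is an algebraic (square-root) branch point.

The term (12/17)*sqrt(1 - x/(1/11)) has argument 1 - 1/11/(1/11) = 0 at 1/11: a square-root (algebraic, two-sheeted) branch point; the remaining terms are analytic or single-valued there.


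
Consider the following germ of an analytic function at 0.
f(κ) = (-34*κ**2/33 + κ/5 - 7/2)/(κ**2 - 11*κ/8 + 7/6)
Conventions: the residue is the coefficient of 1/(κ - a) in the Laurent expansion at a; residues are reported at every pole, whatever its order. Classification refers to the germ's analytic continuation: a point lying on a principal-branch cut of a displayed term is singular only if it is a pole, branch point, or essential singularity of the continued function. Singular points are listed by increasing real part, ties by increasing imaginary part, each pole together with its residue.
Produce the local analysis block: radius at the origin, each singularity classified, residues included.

Denominator factor (κ**2 - 11*κ/8 + 7/6): discriminant -533/192, complex-conjugate roots (11/16) + ((1/48)*sqrt(1599))*i and (11/16) - ((1/48)*sqrt(1599))*i; poles of order 1, moduli (1/6)*sqrt(42) and (1/6)*sqrt(42).
The radius of convergence is the smallest modulus among the singular points: (1/6)*sqrt(42).
The factor κ**2 - 11*κ/8 + 7/6 splits as (κ - a)(κ - a') with a = (11/16) - ((1/48)*sqrt(1599))*i, a' = (11/16) + ((1/48)*sqrt(1599))*i. At the order-1 pole a set g(κ) = (κ - a)*f(κ) = [-34*κ**2/33 + κ/5 - 7/2] / (κ - a').
Simple pole: residue = g(a) at a = (11/16) - ((1/48)*sqrt(1599))*i, which is (-73/120) - ((99299/2110680)*sqrt(1599))*i.
The factor κ**2 - 11*κ/8 + 7/6 splits as (κ - a)(κ - a') with a = (11/16) + ((1/48)*sqrt(1599))*i, a' = (11/16) - ((1/48)*sqrt(1599))*i. At the order-1 pole a set g(κ) = (κ - a)*f(κ) = [-34*κ**2/33 + κ/5 - 7/2] / (κ - a').
Simple pole: residue = g(a) at a = (11/16) + ((1/48)*sqrt(1599))*i, which is (-73/120) + ((99299/2110680)*sqrt(1599))*i.
List the singular points by increasing real part (a conjugate pair: the negative imaginary part first).

Radius of convergence at 0: (1/6)*sqrt(42).
At (11/16) - ((1/48)*sqrt(1599))*i: a pole of order 1; residue (-73/120) - ((99299/2110680)*sqrt(1599))*i.
At (11/16) + ((1/48)*sqrt(1599))*i: a pole of order 1; residue (-73/120) + ((99299/2110680)*sqrt(1599))*i.


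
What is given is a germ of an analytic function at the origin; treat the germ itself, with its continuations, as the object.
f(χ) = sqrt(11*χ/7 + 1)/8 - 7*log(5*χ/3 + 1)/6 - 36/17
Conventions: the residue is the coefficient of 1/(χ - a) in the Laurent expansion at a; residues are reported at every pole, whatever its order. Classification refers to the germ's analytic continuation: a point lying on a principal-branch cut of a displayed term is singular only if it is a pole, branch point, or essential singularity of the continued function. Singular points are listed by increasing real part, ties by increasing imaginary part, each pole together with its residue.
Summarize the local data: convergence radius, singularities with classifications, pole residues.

Radius of convergence at 0: 3/5.
At -7/11: an algebraic (square-root) branch point.
At -3/5: a logarithmic branch point.

Branch term (1/8)*sqrt(1 - χ/(-7/11)): its argument vanishes at χ = -7/11, a square-root branch point, modulus 7/11.
Branch term (-7/6)*log(1 - χ/(-3/5)): its argument vanishes at χ = -3/5, a logarithmic branch point, modulus 3/5.
The radius of convergence is the smallest modulus among the singular points: 3/5.
List the singular points by increasing real part (a conjugate pair: the negative imaginary part first).


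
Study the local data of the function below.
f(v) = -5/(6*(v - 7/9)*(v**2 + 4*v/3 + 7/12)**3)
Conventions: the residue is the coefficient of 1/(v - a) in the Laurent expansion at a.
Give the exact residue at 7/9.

At the order-1 pole 7/9 set g(v) = (v - (7/9))*f(v) = -5/(6*(v**2 + 4*v/3 + 7/12)**3).
Simple pole: residue = g(a) at a = 7/9, which is -28343520/374805361.

The residue is -28343520/374805361.


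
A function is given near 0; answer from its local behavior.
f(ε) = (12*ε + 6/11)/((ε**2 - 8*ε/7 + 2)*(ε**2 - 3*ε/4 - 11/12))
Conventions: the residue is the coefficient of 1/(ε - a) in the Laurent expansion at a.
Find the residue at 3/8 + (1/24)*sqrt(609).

The factor ε**2 - 3*ε/4 - 11/12 splits as (ε - a)(ε - a') with a = 3/8 + (1/24)*sqrt(609), a' = 3/8 - (1/24)*sqrt(609). At the order-1 pole a set g(ε) = (ε - a)*f(ε) = [(12*ε + 6/11)/(ε**2 - 8*ε/7 + 2)] / (ε - a').
Simple pole: residue = g(a) at a = 3/8 + (1/24)*sqrt(609), which is 124236/52963 + (840780/16895197)*sqrt(609).

The residue is 124236/52963 + (840780/16895197)*sqrt(609).


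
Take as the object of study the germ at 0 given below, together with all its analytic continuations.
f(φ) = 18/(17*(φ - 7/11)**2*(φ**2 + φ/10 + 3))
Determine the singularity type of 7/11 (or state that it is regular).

The point is a pole of order 2.

The denominator factor φ - 7/11 vanishes at 7/11 and appears to the power 2; the numerator there equals 18/17, nonzero, and no other factor vanishes.
Hence a pole whose order is the multiplicity, 2.


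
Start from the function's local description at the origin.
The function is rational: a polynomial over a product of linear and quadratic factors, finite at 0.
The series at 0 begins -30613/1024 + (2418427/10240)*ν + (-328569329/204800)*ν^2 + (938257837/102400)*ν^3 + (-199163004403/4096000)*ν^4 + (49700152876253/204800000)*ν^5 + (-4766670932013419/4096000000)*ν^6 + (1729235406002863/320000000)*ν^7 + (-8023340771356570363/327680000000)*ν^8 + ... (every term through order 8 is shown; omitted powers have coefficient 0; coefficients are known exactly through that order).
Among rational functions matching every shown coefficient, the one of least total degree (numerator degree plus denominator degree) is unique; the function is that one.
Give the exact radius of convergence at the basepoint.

No rational of total degree below 7 reproduces all 9 coefficients; solving the [0/7] Pade equations on them gives f(ν) = -23/(4*(ν - 1/2)*(ν**2 - 12*ν/5 - 8/11)**3), whose expansion matches every shown term.
Denominator factor (ν**2 - 12*ν/5 - 8/11)^3: discriminant 2384/275, real irrational roots 6/5 + (2/55)*sqrt(1639) and 6/5 - (2/55)*sqrt(1639); poles of order 3, moduli 6/5 + (2/55)*sqrt(1639) and -6/5 + (2/55)*sqrt(1639).
Denominator factor (ν - 1/2): pole of order 1 at 1/2, modulus 1/2.
The radius of convergence is the smallest modulus among the singular points: -6/5 + (2/55)*sqrt(1639).

The radius of convergence is -6/5 + (2/55)*sqrt(1639).


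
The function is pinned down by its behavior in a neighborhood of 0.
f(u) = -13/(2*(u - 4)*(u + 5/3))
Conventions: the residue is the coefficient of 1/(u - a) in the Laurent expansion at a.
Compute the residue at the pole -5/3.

At the order-1 pole -5/3 set g(u) = (u - (-5/3))*f(u) = -13/(2*(u - 4)).
Simple pole: residue = g(a) at a = -5/3, which is 39/34.

The residue is 39/34.


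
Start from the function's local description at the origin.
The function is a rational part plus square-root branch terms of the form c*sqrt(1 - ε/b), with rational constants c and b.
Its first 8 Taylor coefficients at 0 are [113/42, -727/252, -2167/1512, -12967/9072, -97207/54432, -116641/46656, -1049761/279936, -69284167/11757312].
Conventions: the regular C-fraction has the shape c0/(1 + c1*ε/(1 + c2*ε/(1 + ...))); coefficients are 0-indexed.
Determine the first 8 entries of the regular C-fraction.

The regular C-fraction coefficients are [113/42, 727/678, -128900/82151, -742523/4685515, -35759676/42350095, -190597985/646428696, -2053260083/2909273448, -6560412609/18481528058].

Taylor coefficients (read off): a_0 = 113/42, a_1 = -727/252, a_2 = -2167/1512, a_3 = -12967/9072, a_4 = -97207/54432, a_5 = -116641/46656, a_6 = -1049761/279936, a_7 = -69284167/11757312.
c0 = a_0 = 113/42. Peel one level at a time: if S = 1 + c*ε/S' with S'(0) = 1, then c is the ε-coefficient of S and S' = c*ε/(S - 1).
S_1 = c0/f = 1 + (727/678)*ε + (64450/38307)*ε^2 + ...; c1 = 727/678.
S_2 = c1*ε/(S_1 - 1) = 1 + (-128900/82151)*ε + (-131420/528529)*ε^2 + ...; c2 = -128900/82151.
S_3 = c2*ε/(S_2 - 1) = 1 + (-742523/4685515)*ε + (-5558244/41538025)*ε^2 + ...; c3 = -742523/4685515.
S_4 = c3*ε/(S_3 - 1) = 1 + (-35759676/42350095)*ε + (-21499571/86356082)*ε^2 + ...; c4 = -35759676/42350095.
S_5 = c4*ε/(S_4 - 1) = 1 + (-190597985/646428696)*ε + (-2013888485/9677837376)*ε^2 + ...; c5 = -190597985/646428696.
S_6 = c5*ε/(S_5 - 1) = 1 + (-2053260083/2909273448)*ε + (-3505608787/13992997264)*ε^2 + ...; c6 = -2053260083/2909273448.
S_7 = c6*ε/(S_6 - 1) = 1 + (-6560412609/18481528058)*ε + ...; c7 = -6560412609/18481528058.


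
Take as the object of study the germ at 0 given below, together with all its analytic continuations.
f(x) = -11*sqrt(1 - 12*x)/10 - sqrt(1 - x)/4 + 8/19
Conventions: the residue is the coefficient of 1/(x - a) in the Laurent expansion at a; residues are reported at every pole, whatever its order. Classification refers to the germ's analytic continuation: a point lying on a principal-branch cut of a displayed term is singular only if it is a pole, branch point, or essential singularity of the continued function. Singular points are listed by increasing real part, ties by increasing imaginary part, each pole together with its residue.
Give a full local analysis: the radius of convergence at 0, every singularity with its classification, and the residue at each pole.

Branch term (-11/10)*sqrt(1 - x/(1/12)): its argument vanishes at x = 1/12, a square-root branch point, modulus 1/12.
Branch term (-1/4)*sqrt(1 - x/(1)): its argument vanishes at x = 1, a square-root branch point, modulus 1.
The radius of convergence is the smallest modulus among the singular points: 1/12.
List the singular points by increasing real part (a conjugate pair: the negative imaginary part first).

Radius of convergence at 0: 1/12.
At 1/12: an algebraic (square-root) branch point.
At 1: an algebraic (square-root) branch point.


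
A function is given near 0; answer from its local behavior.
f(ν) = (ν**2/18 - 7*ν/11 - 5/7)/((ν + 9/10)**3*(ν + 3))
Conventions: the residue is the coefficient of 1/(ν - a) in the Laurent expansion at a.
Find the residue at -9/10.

At the order-3 pole -9/10 set g(ν) = (ν - (-9/10))^3*f(ν) = (ν**2/18 - 7*ν/11 - 5/7)/(ν + 3).
Order-3 pole: residue = g''(a)/2; g''(-9/10) = 29000/79233, so the residue is 14500/79233.

The residue is 14500/79233.


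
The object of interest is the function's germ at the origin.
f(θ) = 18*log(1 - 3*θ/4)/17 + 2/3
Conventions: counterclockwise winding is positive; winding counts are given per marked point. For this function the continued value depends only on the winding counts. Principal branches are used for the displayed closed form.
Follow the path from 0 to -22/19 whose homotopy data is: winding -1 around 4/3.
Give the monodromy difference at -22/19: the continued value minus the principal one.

Continued minus principal equals -(36/17)*pi*i.

The rational part is single-valued and drops out of the difference; each branch term changes only by its own monodromy.
(18/17)*log(1 - θ/(4/3)): each positive loop around 4/3 adds 2*pi*i to the log, so winding -1 contributes (18/17)*(-1)*2*pi*i = -(36/17)*pi*i.
Summing the contributions at θ = -22/19 gives -(36/17)*pi*i.


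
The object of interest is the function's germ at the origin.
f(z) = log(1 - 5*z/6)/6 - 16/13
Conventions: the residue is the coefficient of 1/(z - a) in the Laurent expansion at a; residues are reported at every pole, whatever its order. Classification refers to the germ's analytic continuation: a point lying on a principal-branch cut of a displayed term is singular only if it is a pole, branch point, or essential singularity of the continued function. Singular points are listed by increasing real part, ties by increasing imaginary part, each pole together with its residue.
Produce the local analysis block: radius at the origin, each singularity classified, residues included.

Radius of convergence at 0: 6/5.
At 6/5: a logarithmic branch point.

Branch term (1/6)*log(1 - z/(6/5)): its argument vanishes at z = 6/5, a logarithmic branch point, modulus 6/5.
The radius of convergence is the smallest modulus among the singular points: 6/5.


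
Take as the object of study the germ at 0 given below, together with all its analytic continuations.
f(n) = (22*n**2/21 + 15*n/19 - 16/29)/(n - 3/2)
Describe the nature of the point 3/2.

The denominator factor n - 3/2 vanishes at 3/2 and appears to the power 1; the numerator there equals 11531/3857, nonzero, and no other factor vanishes.
Hence a pole whose order is the multiplicity, 1.

The point is a pole of order 1.


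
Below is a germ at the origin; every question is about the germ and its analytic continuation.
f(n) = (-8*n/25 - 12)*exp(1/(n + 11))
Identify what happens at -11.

The point is an essential singularity.

The exponent 1/(n - (-11)) has a pole at -11, so exp(1/(n - (-11))) takes every nonzero value near it: an essential singularity (not a pole of any order).


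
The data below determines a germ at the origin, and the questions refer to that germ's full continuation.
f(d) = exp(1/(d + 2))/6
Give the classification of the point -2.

The point is an essential singularity.

The exponent 1/(d - (-2)) has a pole at -2, so exp(1/(d - (-2))) takes every nonzero value near it: an essential singularity (not a pole of any order).


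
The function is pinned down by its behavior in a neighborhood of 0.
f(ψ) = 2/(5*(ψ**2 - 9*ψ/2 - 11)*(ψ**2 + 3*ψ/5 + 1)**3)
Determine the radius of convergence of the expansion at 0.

Denominator factor (ψ**2 + 3*ψ/5 + 1)^3: discriminant -91/25, complex-conjugate roots (-3/10) + ((1/10)*sqrt(91))*i and (-3/10) - ((1/10)*sqrt(91))*i; poles of order 3, moduli 1 and 1.
Denominator factor (ψ**2 - 9*ψ/2 - 11): discriminant 257/4, real irrational roots 9/4 + (1/4)*sqrt(257) and 9/4 - (1/4)*sqrt(257); poles of order 1, moduli 9/4 + (1/4)*sqrt(257) and -9/4 + (1/4)*sqrt(257).
The radius of convergence is the smallest modulus among the singular points: 1.

The radius of convergence is 1.


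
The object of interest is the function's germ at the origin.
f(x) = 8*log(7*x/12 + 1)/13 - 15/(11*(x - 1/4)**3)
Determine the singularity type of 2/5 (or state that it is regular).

The point is a regular point.

Denominator factors: x - 1/4 = 3/20 at x = 2/5 — none vanishes.
Branch term log(1 - x/(-12/7)): argument at 2/5 is 37/30, nonzero, so 2/5 is not its branch point (a point on a principal cut is still regular for the continued germ).
So the germ continues analytically to 2/5.


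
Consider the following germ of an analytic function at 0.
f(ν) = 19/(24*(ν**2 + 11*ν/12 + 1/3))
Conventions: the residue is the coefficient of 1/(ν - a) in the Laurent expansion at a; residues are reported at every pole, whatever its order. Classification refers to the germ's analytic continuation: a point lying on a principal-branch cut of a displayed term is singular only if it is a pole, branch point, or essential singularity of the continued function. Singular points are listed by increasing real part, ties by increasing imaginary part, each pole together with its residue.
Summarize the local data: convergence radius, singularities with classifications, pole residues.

Denominator factor (ν**2 + 11*ν/12 + 1/3): discriminant -71/144, complex-conjugate roots (-11/24) + ((1/24)*sqrt(71))*i and (-11/24) - ((1/24)*sqrt(71))*i; poles of order 1, moduli (1/3)*sqrt(3) and (1/3)*sqrt(3).
The radius of convergence is the smallest modulus among the singular points: (1/3)*sqrt(3).
The factor ν**2 + 11*ν/12 + 1/3 splits as (ν - a)(ν - a') with a = (-11/24) - ((1/24)*sqrt(71))*i, a' = (-11/24) + ((1/24)*sqrt(71))*i. At the order-1 pole a set g(ν) = (ν - a)*f(ν) = [19/24] / (ν - a').
Simple pole: residue = g(a) at a = (-11/24) - ((1/24)*sqrt(71))*i, which is ((19/142)*sqrt(71))*i.
The factor ν**2 + 11*ν/12 + 1/3 splits as (ν - a)(ν - a') with a = (-11/24) + ((1/24)*sqrt(71))*i, a' = (-11/24) - ((1/24)*sqrt(71))*i. At the order-1 pole a set g(ν) = (ν - a)*f(ν) = [19/24] / (ν - a').
Simple pole: residue = g(a) at a = (-11/24) + ((1/24)*sqrt(71))*i, which is -((19/142)*sqrt(71))*i.
List the singular points by increasing real part (a conjugate pair: the negative imaginary part first).

Radius of convergence at 0: (1/3)*sqrt(3).
At (-11/24) - ((1/24)*sqrt(71))*i: a pole of order 1; residue ((19/142)*sqrt(71))*i.
At (-11/24) + ((1/24)*sqrt(71))*i: a pole of order 1; residue -((19/142)*sqrt(71))*i.


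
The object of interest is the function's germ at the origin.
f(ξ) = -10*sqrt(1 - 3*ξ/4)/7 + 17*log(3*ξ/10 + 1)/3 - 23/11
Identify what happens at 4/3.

The point is an algebraic (square-root) branch point.

The term (-10/7)*sqrt(1 - ξ/(4/3)) has argument 1 - 4/3/(4/3) = 0 at 4/3: a square-root (algebraic, two-sheeted) branch point; the remaining terms are analytic or single-valued there.


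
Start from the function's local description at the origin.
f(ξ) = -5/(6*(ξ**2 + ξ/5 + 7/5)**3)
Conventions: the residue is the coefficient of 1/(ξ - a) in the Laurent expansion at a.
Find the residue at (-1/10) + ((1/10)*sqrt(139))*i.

The factor ξ**2 + ξ/5 + 7/5 splits as (ξ - a)(ξ - a') with a = (-1/10) + ((1/10)*sqrt(139))*i, a' = (-1/10) - ((1/10)*sqrt(139))*i. At the order-3 pole a set g(ξ) = (ξ - a)^3*f(ξ) = [-5/6] / (ξ - a')^3.
Order-3 pole: residue = g''(a)/2; g''((-1/10) + ((1/10)*sqrt(139))*i) = ((31250/2685619)*sqrt(139))*i, so the residue is ((15625/2685619)*sqrt(139))*i.

The residue is ((15625/2685619)*sqrt(139))*i.


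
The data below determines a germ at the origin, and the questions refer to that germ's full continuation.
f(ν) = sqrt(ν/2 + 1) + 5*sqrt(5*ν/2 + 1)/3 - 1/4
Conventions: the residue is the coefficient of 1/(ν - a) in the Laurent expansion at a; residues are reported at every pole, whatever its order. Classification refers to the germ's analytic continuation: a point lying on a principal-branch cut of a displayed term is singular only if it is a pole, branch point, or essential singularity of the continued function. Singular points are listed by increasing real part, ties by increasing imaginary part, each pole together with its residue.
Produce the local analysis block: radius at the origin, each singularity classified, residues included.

Branch term (1)*sqrt(1 - ν/(-2)): its argument vanishes at ν = -2, a square-root branch point, modulus 2.
Branch term (5/3)*sqrt(1 - ν/(-2/5)): its argument vanishes at ν = -2/5, a square-root branch point, modulus 2/5.
The radius of convergence is the smallest modulus among the singular points: 2/5.
List the singular points by increasing real part (a conjugate pair: the negative imaginary part first).

Radius of convergence at 0: 2/5.
At -2: an algebraic (square-root) branch point.
At -2/5: an algebraic (square-root) branch point.


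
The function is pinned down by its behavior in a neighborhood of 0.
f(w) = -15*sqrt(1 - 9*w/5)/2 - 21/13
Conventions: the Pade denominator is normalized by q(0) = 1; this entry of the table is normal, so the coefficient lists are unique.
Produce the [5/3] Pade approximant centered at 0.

Taylor coefficients needed (expand at 0): a_0 = -237/26, a_1 = 27/4, a_2 = 243/80, a_3 = 2187/800, a_4 = 19683/6400, a_5 = 1240029/320000, a_6 = 33480783/6400000, a_7 = 473513931/64000000, a_8 = 55401129927/5120000000.
Write the denominator as Q(w) = 1 + q1*w + q2*w^2 + q3*w^3. Requiring Q*f - P = O(w^9) with deg P <= 5 kills the coefficients of w^6..w^8 in Q*f:
  w^6: a_6 + q1*a_5 + q2*a_4 + q3*a_3 = 0, i.e. 33480783/6400000 + (1240029/320000)*q1 + (19683/6400)*q2 + (2187/800)*q3 = 0.
  w^7: a_7 + q1*a_6 + q2*a_5 + q3*a_4 = 0, i.e. 473513931/64000000 + (33480783/6400000)*q1 + (1240029/320000)*q2 + (19683/6400)*q3 = 0.
  w^8: a_8 + q1*a_7 + q2*a_6 + q3*a_5 = 0, i.e. 55401129927/5120000000 + (473513931/64000000)*q1 + (33480783/6400000)*q2 + (1240029/320000)*q3 = 0.
Solving this linear system: q1 = -243/80, q2 = 2187/800, q3 = -2187/3200.
The numerator is Q*f truncated at degree 5: P0 = a_0 = -237/26; P1 = a_1 + q1*a_0 = 71631/2080; P2 = a_2 + q1*a_1 + q2*a_0 = -220401/5200; P3 = a_3 + q1*a_2 + q2*a_1 + q3*a_0 = 378351/20800; P4 = a_4 + q1*a_3 + q2*a_2 + q3*a_1 = -19683/12800; P5 = a_5 + q1*a_4 + q2*a_3 + q3*a_2 = -177147/2560000.

The Pade approximant has numerator coefficients [-237/26, 71631/2080, -220401/5200, 378351/20800, -19683/12800, -177147/2560000]; denominator coefficients [1, -243/80, 2187/800, -2187/3200].


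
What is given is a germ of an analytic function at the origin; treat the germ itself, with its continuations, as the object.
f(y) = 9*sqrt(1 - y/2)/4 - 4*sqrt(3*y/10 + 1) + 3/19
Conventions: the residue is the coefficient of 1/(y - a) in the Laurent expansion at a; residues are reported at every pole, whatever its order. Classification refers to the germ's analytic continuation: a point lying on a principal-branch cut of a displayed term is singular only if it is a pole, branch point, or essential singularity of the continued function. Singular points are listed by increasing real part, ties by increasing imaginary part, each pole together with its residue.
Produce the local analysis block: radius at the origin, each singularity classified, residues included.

Radius of convergence at 0: 2.
At -10/3: an algebraic (square-root) branch point.
At 2: an algebraic (square-root) branch point.

Branch term (9/4)*sqrt(1 - y/(2)): its argument vanishes at y = 2, a square-root branch point, modulus 2.
Branch term (-4)*sqrt(1 - y/(-10/3)): its argument vanishes at y = -10/3, a square-root branch point, modulus 10/3.
The radius of convergence is the smallest modulus among the singular points: 2.
List the singular points by increasing real part (a conjugate pair: the negative imaginary part first).


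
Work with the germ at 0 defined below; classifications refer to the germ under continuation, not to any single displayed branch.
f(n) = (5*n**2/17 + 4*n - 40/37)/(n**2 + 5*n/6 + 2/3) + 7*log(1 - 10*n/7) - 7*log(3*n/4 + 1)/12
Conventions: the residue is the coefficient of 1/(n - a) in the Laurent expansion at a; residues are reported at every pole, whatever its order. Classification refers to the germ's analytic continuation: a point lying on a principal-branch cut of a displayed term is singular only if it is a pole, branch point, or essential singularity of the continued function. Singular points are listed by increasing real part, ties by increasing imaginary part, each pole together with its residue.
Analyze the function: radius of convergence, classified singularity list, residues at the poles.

Radius of convergence at 0: 7/10.
At -4/3: a logarithmic branch point.
At (-5/12) - ((1/12)*sqrt(71))*i: a pole of order 1; residue (383/204) - ((128695/535908)*sqrt(71))*i.
At (-5/12) + ((1/12)*sqrt(71))*i: a pole of order 1; residue (383/204) + ((128695/535908)*sqrt(71))*i.
At 7/10: a logarithmic branch point.

Denominator factor (n**2 + 5*n/6 + 2/3): discriminant -71/36, complex-conjugate roots (-5/12) + ((1/12)*sqrt(71))*i and (-5/12) - ((1/12)*sqrt(71))*i; poles of order 1, moduli (1/3)*sqrt(6) and (1/3)*sqrt(6).
Branch term (7)*log(1 - n/(7/10)): its argument vanishes at n = 7/10, a logarithmic branch point, modulus 7/10.
Branch term (-7/12)*log(1 - n/(-4/3)): its argument vanishes at n = -4/3, a logarithmic branch point, modulus 4/3.
The radius of convergence is the smallest modulus among the singular points: 7/10.
The branch terms are analytic at (-5/12) - ((1/12)*sqrt(71))*i and contribute nothing to the residue; only the rational part matters.
The factor n**2 + 5*n/6 + 2/3 splits as (n - a)(n - a') with a = (-5/12) - ((1/12)*sqrt(71))*i, a' = (-5/12) + ((1/12)*sqrt(71))*i. At the order-1 pole a set g(n) = (n - a)*(rational part) = [5*n**2/17 + 4*n - 40/37] / (n - a').
Simple pole: residue = g(a) at a = (-5/12) - ((1/12)*sqrt(71))*i, which is (383/204) - ((128695/535908)*sqrt(71))*i.
The branch terms are analytic at (-5/12) + ((1/12)*sqrt(71))*i and contribute nothing to the residue; only the rational part matters.
The factor n**2 + 5*n/6 + 2/3 splits as (n - a)(n - a') with a = (-5/12) + ((1/12)*sqrt(71))*i, a' = (-5/12) - ((1/12)*sqrt(71))*i. At the order-1 pole a set g(n) = (n - a)*(rational part) = [5*n**2/17 + 4*n - 40/37] / (n - a').
Simple pole: residue = g(a) at a = (-5/12) + ((1/12)*sqrt(71))*i, which is (383/204) + ((128695/535908)*sqrt(71))*i.
List the singular points by increasing real part (a conjugate pair: the negative imaginary part first).
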